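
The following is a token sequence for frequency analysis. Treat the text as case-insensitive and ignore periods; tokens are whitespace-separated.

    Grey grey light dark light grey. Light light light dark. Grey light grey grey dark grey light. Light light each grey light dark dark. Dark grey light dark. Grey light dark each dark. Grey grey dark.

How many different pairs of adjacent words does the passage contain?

13

36 tokens → 35 bigram windows in total.
Repeated bigrams (each contributes count−1 duplicates):
  grey light: 7
  dark grey: 5
  light dark: 5
  light light: 4
  grey grey: 3
  dark dark: 2
  grey dark: 2
  light grey: 2
22 duplicate windows → 35 − 22 = 13 distinct.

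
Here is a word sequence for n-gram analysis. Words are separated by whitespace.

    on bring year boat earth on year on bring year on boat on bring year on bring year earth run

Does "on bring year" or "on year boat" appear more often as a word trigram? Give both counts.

"on bring year" (4 vs 0)

"on bring year": 4 occurrences
"on year boat": 0 occurrences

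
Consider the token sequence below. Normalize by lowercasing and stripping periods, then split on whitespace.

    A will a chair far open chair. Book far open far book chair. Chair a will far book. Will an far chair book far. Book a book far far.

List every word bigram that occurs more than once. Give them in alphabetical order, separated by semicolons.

a will; book far; chair book; far book; far open

Bigram counts meeting the condition (more than once):
  a will: 2
  book far: 3
  chair book: 2
  far book: 3
  far open: 2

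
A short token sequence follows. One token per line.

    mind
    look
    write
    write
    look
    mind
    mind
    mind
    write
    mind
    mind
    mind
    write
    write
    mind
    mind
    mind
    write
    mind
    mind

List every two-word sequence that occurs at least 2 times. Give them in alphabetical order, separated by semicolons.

Bigram counts meeting the condition (at least 2 times):
  mind mind: 7
  mind write: 3
  write mind: 3
  write write: 2

mind mind; mind write; write mind; write write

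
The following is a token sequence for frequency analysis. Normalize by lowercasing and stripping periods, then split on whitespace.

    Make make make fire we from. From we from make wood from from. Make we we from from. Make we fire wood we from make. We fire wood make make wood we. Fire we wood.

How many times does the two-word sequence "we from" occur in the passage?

Scanning the 34 overlapping bigram windows for "we from":
  position 5–6: we from
  position 8–9: we from
  position 16–17: we from
  position 23–24: we from

4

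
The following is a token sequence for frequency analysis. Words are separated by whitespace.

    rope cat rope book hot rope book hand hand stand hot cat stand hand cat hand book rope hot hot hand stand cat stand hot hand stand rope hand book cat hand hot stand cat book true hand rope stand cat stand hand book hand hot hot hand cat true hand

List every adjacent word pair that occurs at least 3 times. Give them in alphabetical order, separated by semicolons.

Bigram counts meeting the condition (at least 3 times):
  cat stand: 3
  hand book: 3
  hand stand: 3
  hot hand: 3
  stand cat: 3

cat stand; hand book; hand stand; hot hand; stand cat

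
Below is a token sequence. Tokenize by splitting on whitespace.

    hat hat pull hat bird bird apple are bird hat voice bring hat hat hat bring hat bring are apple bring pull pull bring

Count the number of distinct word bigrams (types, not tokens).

24 tokens → 23 bigram windows in total.
Repeated bigrams (each contributes count−1 duplicates):
  hat hat: 3
  bring hat: 2
  hat bring: 2
4 duplicate windows → 23 − 4 = 19 distinct.

19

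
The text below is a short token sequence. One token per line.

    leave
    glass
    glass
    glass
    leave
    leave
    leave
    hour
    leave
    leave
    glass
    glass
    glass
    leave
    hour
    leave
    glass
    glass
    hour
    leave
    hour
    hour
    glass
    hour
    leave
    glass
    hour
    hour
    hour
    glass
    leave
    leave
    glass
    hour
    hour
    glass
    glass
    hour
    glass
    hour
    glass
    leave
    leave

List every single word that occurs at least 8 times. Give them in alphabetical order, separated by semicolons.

Unigram counts meeting the condition (at least 8 times):
  glass: 16
  hour: 13
  leave: 14

glass; hour; leave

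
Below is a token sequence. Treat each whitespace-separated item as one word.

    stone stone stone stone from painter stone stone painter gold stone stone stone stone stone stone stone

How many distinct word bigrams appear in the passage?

17 tokens → 16 bigram windows in total.
Repeated bigrams (each contributes count−1 duplicates):
  stone stone: 10
9 duplicate windows → 16 − 9 = 7 distinct.

7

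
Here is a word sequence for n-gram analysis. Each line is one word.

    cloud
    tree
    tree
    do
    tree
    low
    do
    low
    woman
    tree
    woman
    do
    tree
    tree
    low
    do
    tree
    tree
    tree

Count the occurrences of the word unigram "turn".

0

Scanning the 19 tokens for "turn":
  (none found)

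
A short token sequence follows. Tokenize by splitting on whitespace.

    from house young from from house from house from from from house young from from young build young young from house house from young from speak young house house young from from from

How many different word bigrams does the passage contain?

13

33 tokens → 32 bigram windows in total.
Repeated bigrams (each contributes count−1 duplicates):
  from from: 6
  from house: 5
  young from: 5
  house from: 3
  house young: 3
  from young: 2
  house house: 2
19 duplicate windows → 32 − 19 = 13 distinct.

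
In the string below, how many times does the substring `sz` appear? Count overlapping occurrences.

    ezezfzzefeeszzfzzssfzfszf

2

Sliding a length-2 window over the 25 characters (24 positions):
  position 12–13: sz
  position 23–24: sz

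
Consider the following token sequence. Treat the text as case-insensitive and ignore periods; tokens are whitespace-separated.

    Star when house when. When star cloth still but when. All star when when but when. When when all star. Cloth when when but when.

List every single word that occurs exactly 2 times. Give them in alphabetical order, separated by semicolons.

Unigram counts meeting the condition (exactly 2 times):
  all: 2
  cloth: 2

all; cloth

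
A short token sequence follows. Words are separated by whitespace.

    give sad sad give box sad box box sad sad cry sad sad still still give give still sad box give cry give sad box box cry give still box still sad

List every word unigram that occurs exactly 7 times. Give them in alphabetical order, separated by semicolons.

box; give

Unigram counts meeting the condition (exactly 7 times):
  box: 7
  give: 7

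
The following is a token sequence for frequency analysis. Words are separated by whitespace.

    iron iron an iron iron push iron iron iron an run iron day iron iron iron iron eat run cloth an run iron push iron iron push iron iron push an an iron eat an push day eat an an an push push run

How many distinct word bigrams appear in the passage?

44 tokens → 43 bigram windows in total.
Repeated bigrams (each contributes count−1 duplicates):
  iron iron: 9
  iron push: 4
  an an: 3
  push iron: 3
  an iron: 2
  an push: 2
  an run: 2
  eat an: 2
  … (3 more repeated)
22 duplicate windows → 43 − 22 = 21 distinct.

21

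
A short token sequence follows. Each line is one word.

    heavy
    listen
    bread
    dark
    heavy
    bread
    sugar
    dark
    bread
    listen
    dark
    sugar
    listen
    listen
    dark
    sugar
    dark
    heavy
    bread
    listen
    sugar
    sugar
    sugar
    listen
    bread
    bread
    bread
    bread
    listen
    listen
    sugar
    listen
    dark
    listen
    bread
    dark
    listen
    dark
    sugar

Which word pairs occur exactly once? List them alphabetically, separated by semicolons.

Bigram counts meeting the condition (exactly once):
  bread sugar: 1
  dark bread: 1
  heavy listen: 1

bread sugar; dark bread; heavy listen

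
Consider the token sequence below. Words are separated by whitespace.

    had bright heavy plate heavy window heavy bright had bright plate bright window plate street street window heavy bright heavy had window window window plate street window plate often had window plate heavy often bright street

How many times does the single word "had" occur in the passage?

Scanning the 36 tokens for "had":
  position 1: had
  position 9: had
  position 21: had
  position 30: had

4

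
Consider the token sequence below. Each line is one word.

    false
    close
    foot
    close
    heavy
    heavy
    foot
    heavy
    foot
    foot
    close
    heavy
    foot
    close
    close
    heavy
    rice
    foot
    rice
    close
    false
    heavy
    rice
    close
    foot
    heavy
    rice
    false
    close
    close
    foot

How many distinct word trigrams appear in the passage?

28

31 tokens → 29 trigram windows in total.
Repeated trigrams (each contributes count−1 duplicates):
  foot close heavy: 2
1 duplicate windows → 29 − 1 = 28 distinct.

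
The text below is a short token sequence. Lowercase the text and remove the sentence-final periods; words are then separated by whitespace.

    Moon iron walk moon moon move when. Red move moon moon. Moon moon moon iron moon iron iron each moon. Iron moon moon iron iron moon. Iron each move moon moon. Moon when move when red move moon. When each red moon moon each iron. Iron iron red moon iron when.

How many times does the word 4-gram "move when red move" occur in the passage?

2

Scanning the 48 overlapping 4-gram windows for "move when red move":
  position 6–9: move when red move
  position 34–37: move when red move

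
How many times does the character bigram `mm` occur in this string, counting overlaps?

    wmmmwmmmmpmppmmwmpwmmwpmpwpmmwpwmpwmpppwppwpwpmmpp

9

Sliding a length-2 window over the 50 characters (49 positions):
  position 2–3: mm
  position 3–4: mm
  position 6–7: mm
  position 7–8: mm
  position 8–9: mm
  position 14–15: mm
  position 20–21: mm
  position 28–29: mm
  position 47–48: mm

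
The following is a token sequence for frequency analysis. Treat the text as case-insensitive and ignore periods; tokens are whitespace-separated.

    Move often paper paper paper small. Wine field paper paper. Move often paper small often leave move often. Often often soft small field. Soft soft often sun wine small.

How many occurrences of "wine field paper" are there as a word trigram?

1

Scanning the 27 overlapping trigram windows for "wine field paper":
  position 7–9: wine field paper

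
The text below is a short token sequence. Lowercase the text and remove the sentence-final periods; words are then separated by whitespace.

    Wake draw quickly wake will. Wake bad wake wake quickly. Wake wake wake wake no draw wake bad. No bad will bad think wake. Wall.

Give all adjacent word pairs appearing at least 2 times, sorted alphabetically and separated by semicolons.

Bigram counts meeting the condition (at least 2 times):
  quickly wake: 2
  wake bad: 2
  wake wake: 4

quickly wake; wake bad; wake wake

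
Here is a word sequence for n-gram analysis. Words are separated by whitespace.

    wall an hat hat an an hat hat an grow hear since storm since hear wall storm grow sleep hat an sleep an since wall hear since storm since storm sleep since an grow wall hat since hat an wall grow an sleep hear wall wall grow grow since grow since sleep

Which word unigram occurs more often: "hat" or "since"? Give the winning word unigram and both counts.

"hat": 7 occurrences
"since": 9 occurrences

"since" (9 vs 7)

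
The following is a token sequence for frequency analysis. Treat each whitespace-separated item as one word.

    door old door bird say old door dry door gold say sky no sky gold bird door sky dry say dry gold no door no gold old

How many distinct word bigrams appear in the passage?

25

27 tokens → 26 bigram windows in total.
Repeated bigrams (each contributes count−1 duplicates):
  old door: 2
1 duplicate windows → 26 − 1 = 25 distinct.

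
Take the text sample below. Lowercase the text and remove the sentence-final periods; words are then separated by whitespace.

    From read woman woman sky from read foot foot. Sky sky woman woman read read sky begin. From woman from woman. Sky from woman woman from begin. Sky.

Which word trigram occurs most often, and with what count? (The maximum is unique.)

"woman sky from", 2 times

Trigram frequencies (highest first):
  woman sky from: 2
  from read woman: 1
  read woman woman: 1
  woman woman sky: 1
  sky from read: 1
  from read foot: 1
  … (19 more, each ≤ 1)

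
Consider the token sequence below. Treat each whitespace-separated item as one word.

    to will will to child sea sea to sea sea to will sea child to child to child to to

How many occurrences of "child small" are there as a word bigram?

Scanning the 19 overlapping bigram windows for "child small":
  (none found)

0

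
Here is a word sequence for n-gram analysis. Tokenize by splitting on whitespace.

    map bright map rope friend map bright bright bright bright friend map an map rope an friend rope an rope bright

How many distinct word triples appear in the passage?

18

21 tokens → 19 trigram windows in total.
Repeated trigrams (each contributes count−1 duplicates):
  bright bright bright: 2
1 duplicate windows → 19 − 1 = 18 distinct.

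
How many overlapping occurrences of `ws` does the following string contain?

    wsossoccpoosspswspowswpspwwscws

5

Sliding a length-2 window over the 31 characters (30 positions):
  position 1–2: ws
  position 16–17: ws
  position 20–21: ws
  position 27–28: ws
  position 30–31: ws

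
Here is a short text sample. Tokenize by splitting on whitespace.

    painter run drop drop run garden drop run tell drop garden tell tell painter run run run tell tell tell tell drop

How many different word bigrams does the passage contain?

13

22 tokens → 21 bigram windows in total.
Repeated bigrams (each contributes count−1 duplicates):
  tell tell: 4
  drop run: 2
  painter run: 2
  run run: 2
  run tell: 2
  tell drop: 2
8 duplicate windows → 21 − 8 = 13 distinct.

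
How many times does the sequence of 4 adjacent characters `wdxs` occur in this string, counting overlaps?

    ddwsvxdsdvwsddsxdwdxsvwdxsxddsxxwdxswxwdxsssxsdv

Sliding a length-4 window over the 48 characters (45 positions):
  position 18–21: wdxs
  position 23–26: wdxs
  position 33–36: wdxs
  position 39–42: wdxs

4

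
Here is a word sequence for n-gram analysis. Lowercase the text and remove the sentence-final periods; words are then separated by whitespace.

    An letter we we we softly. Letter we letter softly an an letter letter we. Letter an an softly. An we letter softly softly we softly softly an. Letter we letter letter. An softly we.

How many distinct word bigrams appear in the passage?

15

35 tokens → 34 bigram windows in total.
Repeated bigrams (each contributes count−1 duplicates):
  letter we: 4
  we letter: 4
  an letter: 3
  softly an: 3
  an an: 2
  an softly: 2
  letter an: 2
  letter letter: 2
  … (5 more repeated)
19 duplicate windows → 34 − 19 = 15 distinct.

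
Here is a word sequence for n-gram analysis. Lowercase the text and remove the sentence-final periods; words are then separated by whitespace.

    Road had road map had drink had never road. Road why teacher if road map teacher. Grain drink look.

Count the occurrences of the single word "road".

5

Scanning the 19 tokens for "road":
  position 1: road
  position 3: road
  position 9: road
  position 10: road
  position 14: road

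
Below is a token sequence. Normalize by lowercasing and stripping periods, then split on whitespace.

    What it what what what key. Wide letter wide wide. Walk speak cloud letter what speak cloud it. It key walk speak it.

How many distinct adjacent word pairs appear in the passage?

23 tokens → 22 bigram windows in total.
Repeated bigrams (each contributes count−1 duplicates):
  speak cloud: 2
  walk speak: 2
  what what: 2
3 duplicate windows → 22 − 3 = 19 distinct.

19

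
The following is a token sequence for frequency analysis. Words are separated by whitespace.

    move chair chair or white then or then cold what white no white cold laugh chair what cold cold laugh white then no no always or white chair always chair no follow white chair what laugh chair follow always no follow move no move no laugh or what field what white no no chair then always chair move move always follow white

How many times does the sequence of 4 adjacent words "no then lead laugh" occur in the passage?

Scanning the 59 overlapping 4-gram windows for "no then lead laugh":
  (none found)

0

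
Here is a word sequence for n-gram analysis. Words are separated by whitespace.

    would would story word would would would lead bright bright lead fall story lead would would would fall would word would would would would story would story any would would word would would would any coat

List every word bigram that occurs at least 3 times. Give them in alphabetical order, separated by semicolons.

Bigram counts meeting the condition (at least 3 times):
  word would: 3
  would story: 3
  would would: 11

word would; would story; would would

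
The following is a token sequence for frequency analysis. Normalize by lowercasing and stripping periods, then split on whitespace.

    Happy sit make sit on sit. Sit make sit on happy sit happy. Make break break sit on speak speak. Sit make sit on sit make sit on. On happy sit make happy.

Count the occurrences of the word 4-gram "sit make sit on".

4

Scanning the 30 overlapping 4-gram windows for "sit make sit on":
  position 2–5: sit make sit on
  position 7–10: sit make sit on
  position 21–24: sit make sit on
  position 25–28: sit make sit on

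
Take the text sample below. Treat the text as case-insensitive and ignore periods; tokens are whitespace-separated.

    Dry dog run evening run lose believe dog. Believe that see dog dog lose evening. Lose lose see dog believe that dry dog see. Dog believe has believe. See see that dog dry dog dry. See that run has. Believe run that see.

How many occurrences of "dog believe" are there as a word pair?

Scanning the 42 overlapping bigram windows for "dog believe":
  position 8–9: dog believe
  position 19–20: dog believe
  position 25–26: dog believe

3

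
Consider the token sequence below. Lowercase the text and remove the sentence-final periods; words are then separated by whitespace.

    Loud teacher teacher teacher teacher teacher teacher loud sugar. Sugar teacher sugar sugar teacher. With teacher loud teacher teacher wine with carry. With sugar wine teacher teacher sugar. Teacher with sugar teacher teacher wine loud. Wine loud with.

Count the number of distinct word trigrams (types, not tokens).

38 tokens → 36 trigram windows in total.
Repeated trigrams (each contributes count−1 duplicates):
  teacher teacher teacher: 4
  loud teacher teacher: 2
  sugar sugar teacher: 2
  sugar teacher with: 2
  teacher teacher wine: 2
7 duplicate windows → 36 − 7 = 29 distinct.

29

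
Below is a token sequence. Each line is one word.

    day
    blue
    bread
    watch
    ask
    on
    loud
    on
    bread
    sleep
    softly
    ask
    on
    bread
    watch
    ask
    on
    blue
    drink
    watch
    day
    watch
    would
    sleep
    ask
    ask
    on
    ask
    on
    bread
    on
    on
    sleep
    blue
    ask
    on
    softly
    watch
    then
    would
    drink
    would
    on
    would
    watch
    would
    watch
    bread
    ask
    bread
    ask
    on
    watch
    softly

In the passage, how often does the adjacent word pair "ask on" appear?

7

Scanning the 53 overlapping bigram windows for "ask on":
  position 5–6: ask on
  position 12–13: ask on
  position 16–17: ask on
  position 26–27: ask on
  position 28–29: ask on
  position 35–36: ask on
  position 51–52: ask on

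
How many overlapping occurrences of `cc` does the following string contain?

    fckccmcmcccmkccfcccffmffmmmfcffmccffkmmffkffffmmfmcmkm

Sliding a length-2 window over the 54 characters (53 positions):
  position 4–5: cc
  position 9–10: cc
  position 10–11: cc
  position 14–15: cc
  position 17–18: cc
  position 18–19: cc
  position 33–34: cc

7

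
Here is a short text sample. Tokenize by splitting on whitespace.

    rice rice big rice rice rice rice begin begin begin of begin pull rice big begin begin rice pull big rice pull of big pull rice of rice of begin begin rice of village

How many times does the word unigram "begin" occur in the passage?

Scanning the 34 tokens for "begin":
  position 8: begin
  position 9: begin
  position 10: begin
  position 12: begin
  position 16: begin
  position 17: begin
  position 30: begin
  position 31: begin

8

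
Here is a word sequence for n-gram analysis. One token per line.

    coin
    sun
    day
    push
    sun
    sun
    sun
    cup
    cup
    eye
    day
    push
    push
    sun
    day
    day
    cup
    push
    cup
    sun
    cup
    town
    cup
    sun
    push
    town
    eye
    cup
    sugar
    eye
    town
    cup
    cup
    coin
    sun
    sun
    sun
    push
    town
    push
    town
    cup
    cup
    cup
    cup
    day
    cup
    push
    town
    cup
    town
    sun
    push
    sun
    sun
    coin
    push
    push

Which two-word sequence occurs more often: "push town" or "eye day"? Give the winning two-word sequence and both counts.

"push town": 4 occurrences
"eye day": 1 occurrence

"push town" (4 vs 1)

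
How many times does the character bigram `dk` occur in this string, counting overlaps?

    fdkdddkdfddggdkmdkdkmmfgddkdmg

Sliding a length-2 window over the 30 characters (29 positions):
  position 2–3: dk
  position 6–7: dk
  position 14–15: dk
  position 17–18: dk
  position 19–20: dk
  position 26–27: dk

6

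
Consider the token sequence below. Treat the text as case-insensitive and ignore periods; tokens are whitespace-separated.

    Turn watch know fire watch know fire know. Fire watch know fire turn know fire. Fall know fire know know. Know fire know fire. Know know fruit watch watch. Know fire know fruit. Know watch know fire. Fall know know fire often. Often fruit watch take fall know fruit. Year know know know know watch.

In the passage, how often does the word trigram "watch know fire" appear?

Scanning the 53 overlapping trigram windows for "watch know fire":
  position 2–4: watch know fire
  position 5–7: watch know fire
  position 10–12: watch know fire
  position 29–31: watch know fire
  position 35–37: watch know fire

5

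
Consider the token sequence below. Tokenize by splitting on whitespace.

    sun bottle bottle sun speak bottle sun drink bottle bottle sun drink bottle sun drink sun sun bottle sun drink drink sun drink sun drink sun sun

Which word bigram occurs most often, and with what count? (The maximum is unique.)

"sun drink", 6 times

Bigram frequencies (highest first):
  sun drink: 6
  bottle sun: 5
  drink sun: 4
  sun bottle: 2
  bottle bottle: 2
  drink bottle: 2
  … (4 more, each ≤ 2)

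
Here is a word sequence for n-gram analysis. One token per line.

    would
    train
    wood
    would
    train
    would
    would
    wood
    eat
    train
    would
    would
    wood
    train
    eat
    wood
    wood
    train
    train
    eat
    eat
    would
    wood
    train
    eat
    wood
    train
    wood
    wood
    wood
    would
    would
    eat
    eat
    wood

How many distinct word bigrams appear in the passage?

16

35 tokens → 34 bigram windows in total.
Repeated bigrams (each contributes count−1 duplicates):
  wood train: 4
  eat wood: 3
  train eat: 3
  wood wood: 3
  would wood: 3
  would would: 3
  eat eat: 2
  train wood: 2
  … (3 more repeated)
18 duplicate windows → 34 − 18 = 16 distinct.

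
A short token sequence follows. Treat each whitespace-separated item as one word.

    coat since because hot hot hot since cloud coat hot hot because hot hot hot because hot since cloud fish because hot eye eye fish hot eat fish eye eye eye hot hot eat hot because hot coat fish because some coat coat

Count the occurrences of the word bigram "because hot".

Scanning the 42 overlapping bigram windows for "because hot":
  position 3–4: because hot
  position 12–13: because hot
  position 16–17: because hot
  position 21–22: because hot
  position 36–37: because hot

5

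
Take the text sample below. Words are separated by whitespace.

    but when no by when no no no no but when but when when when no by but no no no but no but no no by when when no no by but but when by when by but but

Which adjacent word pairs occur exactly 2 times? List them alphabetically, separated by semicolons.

Bigram counts meeting the condition (exactly 2 times):
  but but: 2
  when by: 2

but but; when by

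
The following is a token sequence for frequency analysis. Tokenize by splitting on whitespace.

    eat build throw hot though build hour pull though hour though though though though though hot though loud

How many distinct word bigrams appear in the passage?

18 tokens → 17 bigram windows in total.
Repeated bigrams (each contributes count−1 duplicates):
  though though: 4
  hot though: 2
4 duplicate windows → 17 − 4 = 13 distinct.

13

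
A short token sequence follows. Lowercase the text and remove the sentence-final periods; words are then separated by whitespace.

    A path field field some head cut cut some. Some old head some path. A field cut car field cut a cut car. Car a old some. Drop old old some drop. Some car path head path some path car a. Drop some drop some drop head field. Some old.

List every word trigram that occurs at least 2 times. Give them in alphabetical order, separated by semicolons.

Trigram counts meeting the condition (at least 2 times):
  drop some drop: 2
  old some drop: 2
  some drop some: 2

drop some drop; old some drop; some drop some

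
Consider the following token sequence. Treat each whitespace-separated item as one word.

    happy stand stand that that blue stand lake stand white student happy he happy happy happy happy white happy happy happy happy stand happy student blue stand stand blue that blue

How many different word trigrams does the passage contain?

31 tokens → 29 trigram windows in total.
Repeated trigrams (each contributes count−1 duplicates):
  happy happy happy: 4
3 duplicate windows → 29 − 3 = 26 distinct.

26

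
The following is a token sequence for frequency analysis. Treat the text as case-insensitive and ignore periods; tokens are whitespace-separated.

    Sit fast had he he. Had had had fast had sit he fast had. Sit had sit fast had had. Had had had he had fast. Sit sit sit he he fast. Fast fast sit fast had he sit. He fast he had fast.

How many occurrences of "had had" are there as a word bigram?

Scanning the 43 overlapping bigram windows for "had had":
  position 6–7: had had
  position 7–8: had had
  position 19–20: had had
  position 20–21: had had
  position 21–22: had had
  position 22–23: had had

6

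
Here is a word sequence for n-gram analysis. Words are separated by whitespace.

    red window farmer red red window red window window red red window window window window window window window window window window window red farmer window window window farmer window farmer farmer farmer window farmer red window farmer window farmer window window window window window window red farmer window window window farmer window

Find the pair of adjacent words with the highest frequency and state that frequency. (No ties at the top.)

"window window", 20 times

Bigram frequencies (highest first):
  window window: 20
  window farmer: 7
  farmer window: 7
  red window: 5
  window red: 4
  farmer red: 2
  … (3 more, each ≤ 2)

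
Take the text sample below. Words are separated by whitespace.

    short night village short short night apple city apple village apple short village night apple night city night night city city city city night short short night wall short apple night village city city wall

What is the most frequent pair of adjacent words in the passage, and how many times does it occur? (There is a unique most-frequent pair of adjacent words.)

"city city", 4 times

Bigram frequencies (highest first):
  city city: 4
  short night: 3
  night village: 2
  short short: 2
  night apple: 2
  apple night: 2
  … (17 more, each ≤ 2)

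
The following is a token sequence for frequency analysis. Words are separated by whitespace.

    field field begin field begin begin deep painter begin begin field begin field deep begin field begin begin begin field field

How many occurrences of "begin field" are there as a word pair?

5

Scanning the 20 overlapping bigram windows for "begin field":
  position 3–4: begin field
  position 10–11: begin field
  position 12–13: begin field
  position 15–16: begin field
  position 19–20: begin field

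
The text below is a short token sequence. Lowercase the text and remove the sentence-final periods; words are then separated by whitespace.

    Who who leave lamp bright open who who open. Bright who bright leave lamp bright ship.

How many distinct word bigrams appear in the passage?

12

16 tokens → 15 bigram windows in total.
Repeated bigrams (each contributes count−1 duplicates):
  lamp bright: 2
  leave lamp: 2
  who who: 2
3 duplicate windows → 15 − 3 = 12 distinct.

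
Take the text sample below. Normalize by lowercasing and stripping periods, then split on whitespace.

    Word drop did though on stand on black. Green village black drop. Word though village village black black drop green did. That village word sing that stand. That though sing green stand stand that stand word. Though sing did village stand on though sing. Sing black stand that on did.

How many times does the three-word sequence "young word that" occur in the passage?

Scanning the 48 overlapping trigram windows for "young word that":
  (none found)

0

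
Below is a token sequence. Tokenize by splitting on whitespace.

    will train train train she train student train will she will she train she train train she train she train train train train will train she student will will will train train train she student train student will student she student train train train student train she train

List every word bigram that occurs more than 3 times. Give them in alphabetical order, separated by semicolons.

Bigram counts meeting the condition (more than 3 times):
  she train: 6
  student train: 4
  train she: 7
  train train: 10

she train; student train; train she; train train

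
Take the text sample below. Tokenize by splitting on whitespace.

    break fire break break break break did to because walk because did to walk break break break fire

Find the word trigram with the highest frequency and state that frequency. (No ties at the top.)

"break break break", 3 times

Trigram frequencies (highest first):
  break break break: 3
  break fire break: 1
  fire break break: 1
  break break did: 1
  break did to: 1
  did to because: 1
  … (8 more, each ≤ 1)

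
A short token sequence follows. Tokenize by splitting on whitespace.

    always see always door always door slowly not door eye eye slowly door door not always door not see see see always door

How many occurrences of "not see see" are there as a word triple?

Scanning the 21 overlapping trigram windows for "not see see":
  position 18–20: not see see

1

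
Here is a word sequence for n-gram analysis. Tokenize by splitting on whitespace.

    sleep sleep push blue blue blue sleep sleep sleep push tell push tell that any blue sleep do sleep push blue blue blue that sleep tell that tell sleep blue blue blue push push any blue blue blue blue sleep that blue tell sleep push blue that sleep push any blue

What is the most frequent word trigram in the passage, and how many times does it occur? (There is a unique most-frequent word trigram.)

"blue blue blue", 5 times

Trigram frequencies (highest first):
  blue blue blue: 5
  sleep push blue: 3
  sleep sleep push: 2
  push blue blue: 2
  blue blue sleep: 2
  blue that sleep: 2
  … (32 more, each ≤ 2)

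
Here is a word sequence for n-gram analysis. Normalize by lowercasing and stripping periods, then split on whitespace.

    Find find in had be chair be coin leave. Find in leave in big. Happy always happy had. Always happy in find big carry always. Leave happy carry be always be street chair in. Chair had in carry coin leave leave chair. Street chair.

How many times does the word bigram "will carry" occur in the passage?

0

Scanning the 43 overlapping bigram windows for "will carry":
  (none found)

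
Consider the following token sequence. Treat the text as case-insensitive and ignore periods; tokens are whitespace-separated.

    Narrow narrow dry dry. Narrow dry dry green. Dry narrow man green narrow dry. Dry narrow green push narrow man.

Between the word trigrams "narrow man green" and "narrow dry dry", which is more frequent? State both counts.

"narrow man green": 1 occurrence
"narrow dry dry": 3 occurrences

"narrow dry dry" (3 vs 1)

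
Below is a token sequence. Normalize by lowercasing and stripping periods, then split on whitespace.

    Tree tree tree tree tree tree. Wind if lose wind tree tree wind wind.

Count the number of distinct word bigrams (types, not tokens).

7

14 tokens → 13 bigram windows in total.
Repeated bigrams (each contributes count−1 duplicates):
  tree tree: 6
  tree wind: 2
6 duplicate windows → 13 − 6 = 7 distinct.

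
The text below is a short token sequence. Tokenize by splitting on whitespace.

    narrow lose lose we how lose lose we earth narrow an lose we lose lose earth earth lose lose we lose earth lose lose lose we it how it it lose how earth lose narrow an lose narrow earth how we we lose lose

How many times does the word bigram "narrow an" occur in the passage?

Scanning the 43 overlapping bigram windows for "narrow an":
  position 10–11: narrow an
  position 35–36: narrow an

2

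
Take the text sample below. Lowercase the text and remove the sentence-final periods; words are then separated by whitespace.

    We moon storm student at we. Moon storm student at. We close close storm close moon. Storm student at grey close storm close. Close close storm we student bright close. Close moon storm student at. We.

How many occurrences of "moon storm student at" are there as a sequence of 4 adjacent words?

Scanning the 33 overlapping 4-gram windows for "moon storm student at":
  position 2–5: moon storm student at
  position 7–10: moon storm student at
  position 16–19: moon storm student at
  position 32–35: moon storm student at

4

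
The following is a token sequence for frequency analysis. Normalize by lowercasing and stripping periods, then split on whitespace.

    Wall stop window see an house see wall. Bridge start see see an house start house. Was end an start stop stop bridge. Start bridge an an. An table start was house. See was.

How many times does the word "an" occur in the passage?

Scanning the 34 tokens for "an":
  position 5: an
  position 13: an
  position 19: an
  position 26: an
  position 27: an
  position 28: an

6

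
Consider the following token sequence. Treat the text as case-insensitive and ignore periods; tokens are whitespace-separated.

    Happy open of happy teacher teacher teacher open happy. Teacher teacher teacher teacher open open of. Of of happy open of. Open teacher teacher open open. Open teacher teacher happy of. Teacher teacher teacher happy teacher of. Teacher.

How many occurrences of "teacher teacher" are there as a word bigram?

9

Scanning the 37 overlapping bigram windows for "teacher teacher":
  position 5–6: teacher teacher
  position 6–7: teacher teacher
  position 10–11: teacher teacher
  position 11–12: teacher teacher
  position 12–13: teacher teacher
  position 23–24: teacher teacher
  position 28–29: teacher teacher
  position 32–33: teacher teacher
  position 33–34: teacher teacher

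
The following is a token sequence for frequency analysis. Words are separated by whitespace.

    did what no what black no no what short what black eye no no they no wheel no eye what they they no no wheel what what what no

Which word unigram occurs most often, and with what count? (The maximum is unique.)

"no", 10 times

Unigram frequencies (highest first):
  no: 10
  what: 8
  they: 3
  black: 2
  eye: 2
  wheel: 2
  … (2 more, each ≤ 1)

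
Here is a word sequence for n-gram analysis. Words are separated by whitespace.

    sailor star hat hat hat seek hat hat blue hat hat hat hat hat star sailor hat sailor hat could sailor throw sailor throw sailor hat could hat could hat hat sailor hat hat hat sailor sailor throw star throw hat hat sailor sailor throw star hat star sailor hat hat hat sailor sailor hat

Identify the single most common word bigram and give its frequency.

Bigram frequencies (highest first):
  hat hat: 13
  sailor hat: 6
  hat sailor: 5
  sailor throw: 4
  hat could: 3
  sailor sailor: 3
  … (14 more, each ≤ 2)

"hat hat", 13 times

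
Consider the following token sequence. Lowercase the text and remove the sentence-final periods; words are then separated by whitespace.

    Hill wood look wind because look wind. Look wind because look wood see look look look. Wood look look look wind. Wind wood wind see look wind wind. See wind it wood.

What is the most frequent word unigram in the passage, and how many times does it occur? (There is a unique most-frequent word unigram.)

Unigram frequencies (highest first):
  look: 11
  wind: 9
  wood: 5
  see: 3
  because: 2
  hill: 1
  … (1 more, each ≤ 1)

"look", 11 times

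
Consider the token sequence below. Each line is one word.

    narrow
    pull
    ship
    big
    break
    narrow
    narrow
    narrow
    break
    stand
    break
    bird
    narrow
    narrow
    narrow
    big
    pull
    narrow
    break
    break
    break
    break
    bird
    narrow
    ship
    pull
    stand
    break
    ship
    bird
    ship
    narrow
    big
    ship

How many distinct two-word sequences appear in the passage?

23

34 tokens → 33 bigram windows in total.
Repeated bigrams (each contributes count−1 duplicates):
  narrow narrow: 4
  break break: 3
  bird narrow: 2
  break bird: 2
  narrow big: 2
  narrow break: 2
  stand break: 2
10 duplicate windows → 33 − 10 = 23 distinct.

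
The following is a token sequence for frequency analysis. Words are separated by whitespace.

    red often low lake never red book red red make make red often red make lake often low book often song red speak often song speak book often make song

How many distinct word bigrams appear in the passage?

24

30 tokens → 29 bigram windows in total.
Repeated bigrams (each contributes count−1 duplicates):
  book often: 2
  often low: 2
  often song: 2
  red make: 2
  red often: 2
5 duplicate windows → 29 − 5 = 24 distinct.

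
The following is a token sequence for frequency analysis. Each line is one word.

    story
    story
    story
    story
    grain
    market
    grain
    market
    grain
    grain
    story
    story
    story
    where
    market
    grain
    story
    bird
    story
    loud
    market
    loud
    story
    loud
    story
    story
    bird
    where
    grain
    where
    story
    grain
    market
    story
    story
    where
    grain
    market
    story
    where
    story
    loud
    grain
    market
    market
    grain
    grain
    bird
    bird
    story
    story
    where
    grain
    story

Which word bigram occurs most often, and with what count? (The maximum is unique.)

"story story", 8 times

Bigram frequencies (highest first):
  story story: 8
  grain market: 5
  market grain: 4
  story where: 4
  grain story: 3
  story loud: 3
  … (17 more, each ≤ 3)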